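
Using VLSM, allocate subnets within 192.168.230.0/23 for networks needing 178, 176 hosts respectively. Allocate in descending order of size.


178 hosts -> /24 (254 usable): 192.168.230.0/24
176 hosts -> /24 (254 usable): 192.168.231.0/24
Allocation: 192.168.230.0/24 (178 hosts, 254 usable); 192.168.231.0/24 (176 hosts, 254 usable)


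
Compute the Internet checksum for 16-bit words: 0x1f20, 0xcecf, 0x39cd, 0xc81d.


Sum all words (with carry folding):
+ 0x1f20 = 0x1f20
+ 0xcecf = 0xedef
+ 0x39cd = 0x27bd
+ 0xc81d = 0xefda
One's complement: ~0xefda
Checksum = 0x1025


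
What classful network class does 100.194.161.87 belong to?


First octet: 100
Binary: 01100100
0xxxxxxx -> Class A (1-126)
Class A, default mask 255.0.0.0 (/8)


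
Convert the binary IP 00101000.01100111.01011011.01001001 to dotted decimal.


00101000 = 40
01100111 = 103
01011011 = 91
01001001 = 73
IP: 40.103.91.73


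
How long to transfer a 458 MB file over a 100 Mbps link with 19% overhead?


Effective throughput = 100 * (1 - 19/100) = 81 Mbps
File size in Mb = 458 * 8 = 3664 Mb
Time = 3664 / 81
Time = 45.2346 seconds


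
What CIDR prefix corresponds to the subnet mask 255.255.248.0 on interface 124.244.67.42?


Binary: 11111111.11111111.11111000.00000000
Count leading 1s
Prefix: /21


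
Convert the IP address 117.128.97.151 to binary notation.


117 = 01110101
128 = 10000000
97 = 01100001
151 = 10010111
Binary: 01110101.10000000.01100001.10010111


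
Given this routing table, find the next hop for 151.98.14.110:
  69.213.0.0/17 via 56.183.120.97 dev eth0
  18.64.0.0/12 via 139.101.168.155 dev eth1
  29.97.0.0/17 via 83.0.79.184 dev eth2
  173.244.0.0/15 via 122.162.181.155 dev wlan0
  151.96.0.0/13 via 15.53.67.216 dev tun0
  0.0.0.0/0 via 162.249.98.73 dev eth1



Longest prefix match for 151.98.14.110:
  /17 69.213.0.0: no
  /12 18.64.0.0: no
  /17 29.97.0.0: no
  /15 173.244.0.0: no
  /13 151.96.0.0: MATCH
  /0 0.0.0.0: MATCH
Selected: next-hop 15.53.67.216 via tun0 (matched /13)


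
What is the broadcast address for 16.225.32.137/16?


Network: 16.225.0.0/16
Host bits = 16
Set all host bits to 1:
Broadcast: 16.225.255.255


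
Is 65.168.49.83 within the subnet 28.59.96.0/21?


Subnet network: 28.59.96.0
Test IP AND mask: 65.168.48.0
No, 65.168.49.83 is not in 28.59.96.0/21


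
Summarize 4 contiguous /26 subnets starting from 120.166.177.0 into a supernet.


Original prefix: /26
Number of subnets: 4 = 2^2
New prefix = 26 - 2 = 24
Supernet: 120.166.177.0/24


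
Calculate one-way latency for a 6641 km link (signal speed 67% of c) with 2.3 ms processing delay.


Speed = 0.67 * 3e5 km/s = 201000 km/s
Propagation delay = 6641 / 201000 = 0.033 s = 33.0398 ms
Processing delay = 2.3 ms
Total one-way latency = 35.3398 ms


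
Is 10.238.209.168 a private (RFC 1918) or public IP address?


RFC 1918 private ranges:
  10.0.0.0/8 (10.0.0.0 - 10.255.255.255)
  172.16.0.0/12 (172.16.0.0 - 172.31.255.255)
  192.168.0.0/16 (192.168.0.0 - 192.168.255.255)
Private (in 10.0.0.0/8)


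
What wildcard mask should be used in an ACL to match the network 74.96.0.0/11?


Subnet mask: 255.224.0.0
Wildcard = 255.255.255.255 - subnet mask
255 - 255 = 0
255 - 224 = 31
255 - 0 = 255
255 - 0 = 255
Wildcard: 0.31.255.255


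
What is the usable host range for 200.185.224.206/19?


Network: 200.185.224.0
Broadcast: 200.185.255.255
First usable = network + 1
Last usable = broadcast - 1
Range: 200.185.224.1 to 200.185.255.254


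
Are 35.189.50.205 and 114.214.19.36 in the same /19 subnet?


Mask: 255.255.224.0
35.189.50.205 AND mask = 35.189.32.0
114.214.19.36 AND mask = 114.214.0.0
No, different subnets (35.189.32.0 vs 114.214.0.0)


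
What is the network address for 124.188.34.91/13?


IP:   01111100.10111100.00100010.01011011
Mask: 11111111.11111000.00000000.00000000
AND operation:
Net:  01111100.10111000.00000000.00000000
Network: 124.184.0.0/13


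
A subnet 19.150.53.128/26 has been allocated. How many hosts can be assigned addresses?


Host bits = 32 - 26 = 6
Total addresses = 2^6 = 64
Usable = total - 2 (network and broadcast)
Usable hosts: 62


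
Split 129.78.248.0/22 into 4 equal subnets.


New prefix = 22 + 2 = 24
Each subnet has 256 addresses
  129.78.248.0/24
  129.78.249.0/24
  129.78.250.0/24
  129.78.251.0/24
Subnets: 129.78.248.0/24, 129.78.249.0/24, 129.78.250.0/24, 129.78.251.0/24


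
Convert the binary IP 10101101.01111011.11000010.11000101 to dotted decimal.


10101101 = 173
01111011 = 123
11000010 = 194
11000101 = 197
IP: 173.123.194.197


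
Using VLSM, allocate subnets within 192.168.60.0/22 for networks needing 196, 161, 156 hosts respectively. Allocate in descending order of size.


196 hosts -> /24 (254 usable): 192.168.60.0/24
161 hosts -> /24 (254 usable): 192.168.61.0/24
156 hosts -> /24 (254 usable): 192.168.62.0/24
Allocation: 192.168.60.0/24 (196 hosts, 254 usable); 192.168.61.0/24 (161 hosts, 254 usable); 192.168.62.0/24 (156 hosts, 254 usable)


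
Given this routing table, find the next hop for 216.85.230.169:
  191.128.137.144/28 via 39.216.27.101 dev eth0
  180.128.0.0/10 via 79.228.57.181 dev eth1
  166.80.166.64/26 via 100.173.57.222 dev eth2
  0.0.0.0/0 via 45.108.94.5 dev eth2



Longest prefix match for 216.85.230.169:
  /28 191.128.137.144: no
  /10 180.128.0.0: no
  /26 166.80.166.64: no
  /0 0.0.0.0: MATCH
Selected: next-hop 45.108.94.5 via eth2 (matched /0)


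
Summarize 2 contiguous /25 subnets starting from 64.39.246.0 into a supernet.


Original prefix: /25
Number of subnets: 2 = 2^1
New prefix = 25 - 1 = 24
Supernet: 64.39.246.0/24


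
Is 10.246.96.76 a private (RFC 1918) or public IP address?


RFC 1918 private ranges:
  10.0.0.0/8 (10.0.0.0 - 10.255.255.255)
  172.16.0.0/12 (172.16.0.0 - 172.31.255.255)
  192.168.0.0/16 (192.168.0.0 - 192.168.255.255)
Private (in 10.0.0.0/8)


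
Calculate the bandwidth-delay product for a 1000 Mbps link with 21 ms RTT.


BDP = bandwidth * RTT
= 1000 Mbps * 21 ms
= 1000 * 1e6 * 21 / 1000 bits
= 21000000 bits
= 2625000 bytes
= 2563.4766 KB
BDP = 21000000 bits (2625000 bytes)


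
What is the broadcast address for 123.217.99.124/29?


Network: 123.217.99.120/29
Host bits = 3
Set all host bits to 1:
Broadcast: 123.217.99.127


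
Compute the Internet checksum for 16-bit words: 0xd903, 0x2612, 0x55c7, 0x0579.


Sum all words (with carry folding):
+ 0xd903 = 0xd903
+ 0x2612 = 0xff15
+ 0x55c7 = 0x54dd
+ 0x0579 = 0x5a56
One's complement: ~0x5a56
Checksum = 0xa5a9


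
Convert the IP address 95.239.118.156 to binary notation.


95 = 01011111
239 = 11101111
118 = 01110110
156 = 10011100
Binary: 01011111.11101111.01110110.10011100


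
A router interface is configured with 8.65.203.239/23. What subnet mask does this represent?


/23 means 23 network bits, 9 host bits
Binary: 11111111111111111111111000000000
Mask: 255.255.254.0


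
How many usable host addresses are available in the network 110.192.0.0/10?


Host bits = 32 - 10 = 22
Total addresses = 2^22 = 4194304
Usable = total - 2 (network and broadcast)
Usable hosts: 4194302


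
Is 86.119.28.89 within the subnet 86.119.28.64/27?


Subnet network: 86.119.28.64
Test IP AND mask: 86.119.28.64
Yes, 86.119.28.89 is in 86.119.28.64/27


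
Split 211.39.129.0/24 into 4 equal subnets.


New prefix = 24 + 2 = 26
Each subnet has 64 addresses
  211.39.129.0/26
  211.39.129.64/26
  211.39.129.128/26
  211.39.129.192/26
Subnets: 211.39.129.0/26, 211.39.129.64/26, 211.39.129.128/26, 211.39.129.192/26


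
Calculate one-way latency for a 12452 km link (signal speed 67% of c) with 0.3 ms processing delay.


Speed = 0.67 * 3e5 km/s = 201000 km/s
Propagation delay = 12452 / 201000 = 0.062 s = 61.9502 ms
Processing delay = 0.3 ms
Total one-way latency = 62.2502 ms


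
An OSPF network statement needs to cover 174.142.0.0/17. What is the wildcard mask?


Subnet mask: 255.255.128.0
Wildcard = 255.255.255.255 - subnet mask
255 - 255 = 0
255 - 255 = 0
255 - 128 = 127
255 - 0 = 255
Wildcard: 0.0.127.255


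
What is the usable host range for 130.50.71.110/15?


Network: 130.50.0.0
Broadcast: 130.51.255.255
First usable = network + 1
Last usable = broadcast - 1
Range: 130.50.0.1 to 130.51.255.254


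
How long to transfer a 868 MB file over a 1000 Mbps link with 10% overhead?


Effective throughput = 1000 * (1 - 10/100) = 900 Mbps
File size in Mb = 868 * 8 = 6944 Mb
Time = 6944 / 900
Time = 7.7156 seconds


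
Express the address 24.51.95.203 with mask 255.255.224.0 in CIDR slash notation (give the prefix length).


Binary: 11111111.11111111.11100000.00000000
Count leading 1s
Prefix: /19


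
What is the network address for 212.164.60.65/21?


IP:   11010100.10100100.00111100.01000001
Mask: 11111111.11111111.11111000.00000000
AND operation:
Net:  11010100.10100100.00111000.00000000
Network: 212.164.56.0/21


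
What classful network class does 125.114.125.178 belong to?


First octet: 125
Binary: 01111101
0xxxxxxx -> Class A (1-126)
Class A, default mask 255.0.0.0 (/8)


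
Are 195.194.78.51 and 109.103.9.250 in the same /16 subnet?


Mask: 255.255.0.0
195.194.78.51 AND mask = 195.194.0.0
109.103.9.250 AND mask = 109.103.0.0
No, different subnets (195.194.0.0 vs 109.103.0.0)


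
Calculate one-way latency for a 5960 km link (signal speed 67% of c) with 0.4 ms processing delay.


Speed = 0.67 * 3e5 km/s = 201000 km/s
Propagation delay = 5960 / 201000 = 0.0297 s = 29.6517 ms
Processing delay = 0.4 ms
Total one-way latency = 30.0517 ms


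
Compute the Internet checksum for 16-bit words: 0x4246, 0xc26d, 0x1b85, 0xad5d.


Sum all words (with carry folding):
+ 0x4246 = 0x4246
+ 0xc26d = 0x04b4
+ 0x1b85 = 0x2039
+ 0xad5d = 0xcd96
One's complement: ~0xcd96
Checksum = 0x3269


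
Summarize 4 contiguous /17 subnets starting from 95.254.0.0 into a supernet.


Original prefix: /17
Number of subnets: 4 = 2^2
New prefix = 17 - 2 = 15
Supernet: 95.254.0.0/15


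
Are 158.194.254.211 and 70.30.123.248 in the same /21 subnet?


Mask: 255.255.248.0
158.194.254.211 AND mask = 158.194.248.0
70.30.123.248 AND mask = 70.30.120.0
No, different subnets (158.194.248.0 vs 70.30.120.0)


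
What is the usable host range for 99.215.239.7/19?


Network: 99.215.224.0
Broadcast: 99.215.255.255
First usable = network + 1
Last usable = broadcast - 1
Range: 99.215.224.1 to 99.215.255.254


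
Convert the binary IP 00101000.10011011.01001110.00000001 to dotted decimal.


00101000 = 40
10011011 = 155
01001110 = 78
00000001 = 1
IP: 40.155.78.1


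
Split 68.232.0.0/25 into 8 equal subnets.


New prefix = 25 + 3 = 28
Each subnet has 16 addresses
  68.232.0.0/28
  68.232.0.16/28
  68.232.0.32/28
  68.232.0.48/28
  68.232.0.64/28
  68.232.0.80/28
  68.232.0.96/28
  68.232.0.112/28
Subnets: 68.232.0.0/28, 68.232.0.16/28, 68.232.0.32/28, 68.232.0.48/28, 68.232.0.64/28, 68.232.0.80/28, 68.232.0.96/28, 68.232.0.112/28


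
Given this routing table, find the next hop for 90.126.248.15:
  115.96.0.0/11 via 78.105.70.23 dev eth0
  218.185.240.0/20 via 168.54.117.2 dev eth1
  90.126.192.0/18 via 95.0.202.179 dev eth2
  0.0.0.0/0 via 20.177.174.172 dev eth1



Longest prefix match for 90.126.248.15:
  /11 115.96.0.0: no
  /20 218.185.240.0: no
  /18 90.126.192.0: MATCH
  /0 0.0.0.0: MATCH
Selected: next-hop 95.0.202.179 via eth2 (matched /18)


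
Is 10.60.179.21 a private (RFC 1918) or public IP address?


RFC 1918 private ranges:
  10.0.0.0/8 (10.0.0.0 - 10.255.255.255)
  172.16.0.0/12 (172.16.0.0 - 172.31.255.255)
  192.168.0.0/16 (192.168.0.0 - 192.168.255.255)
Private (in 10.0.0.0/8)


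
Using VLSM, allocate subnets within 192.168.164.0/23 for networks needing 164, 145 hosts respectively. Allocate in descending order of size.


164 hosts -> /24 (254 usable): 192.168.164.0/24
145 hosts -> /24 (254 usable): 192.168.165.0/24
Allocation: 192.168.164.0/24 (164 hosts, 254 usable); 192.168.165.0/24 (145 hosts, 254 usable)


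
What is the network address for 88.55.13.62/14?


IP:   01011000.00110111.00001101.00111110
Mask: 11111111.11111100.00000000.00000000
AND operation:
Net:  01011000.00110100.00000000.00000000
Network: 88.52.0.0/14


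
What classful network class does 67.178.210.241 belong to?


First octet: 67
Binary: 01000011
0xxxxxxx -> Class A (1-126)
Class A, default mask 255.0.0.0 (/8)


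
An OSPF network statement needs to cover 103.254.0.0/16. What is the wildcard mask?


Subnet mask: 255.255.0.0
Wildcard = 255.255.255.255 - subnet mask
255 - 255 = 0
255 - 255 = 0
255 - 0 = 255
255 - 0 = 255
Wildcard: 0.0.255.255


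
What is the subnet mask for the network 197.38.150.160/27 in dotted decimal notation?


/27 means 27 network bits, 5 host bits
Binary: 11111111111111111111111111100000
Mask: 255.255.255.224


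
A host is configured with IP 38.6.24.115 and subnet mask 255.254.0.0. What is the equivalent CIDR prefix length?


Binary: 11111111.11111110.00000000.00000000
Count leading 1s
Prefix: /15


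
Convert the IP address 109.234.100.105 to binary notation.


109 = 01101101
234 = 11101010
100 = 01100100
105 = 01101001
Binary: 01101101.11101010.01100100.01101001


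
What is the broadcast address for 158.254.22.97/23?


Network: 158.254.22.0/23
Host bits = 9
Set all host bits to 1:
Broadcast: 158.254.23.255


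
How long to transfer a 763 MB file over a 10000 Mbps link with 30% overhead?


Effective throughput = 10000 * (1 - 30/100) = 7000 Mbps
File size in Mb = 763 * 8 = 6104 Mb
Time = 6104 / 7000
Time = 0.872 seconds


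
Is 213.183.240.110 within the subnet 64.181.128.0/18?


Subnet network: 64.181.128.0
Test IP AND mask: 213.183.192.0
No, 213.183.240.110 is not in 64.181.128.0/18


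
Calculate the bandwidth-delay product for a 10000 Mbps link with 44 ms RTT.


BDP = bandwidth * RTT
= 10000 Mbps * 44 ms
= 10000 * 1e6 * 44 / 1000 bits
= 440000000 bits
= 55000000 bytes
= 53710.9375 KB
BDP = 440000000 bits (55000000 bytes)


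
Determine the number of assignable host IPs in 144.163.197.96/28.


Host bits = 32 - 28 = 4
Total addresses = 2^4 = 16
Usable = total - 2 (network and broadcast)
Usable hosts: 14


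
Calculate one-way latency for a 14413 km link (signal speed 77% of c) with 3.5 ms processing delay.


Speed = 0.77 * 3e5 km/s = 231000 km/s
Propagation delay = 14413 / 231000 = 0.0624 s = 62.3939 ms
Processing delay = 3.5 ms
Total one-way latency = 65.8939 ms


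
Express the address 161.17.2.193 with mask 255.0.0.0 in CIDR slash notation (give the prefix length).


Binary: 11111111.00000000.00000000.00000000
Count leading 1s
Prefix: /8


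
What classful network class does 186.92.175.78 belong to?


First octet: 186
Binary: 10111010
10xxxxxx -> Class B (128-191)
Class B, default mask 255.255.0.0 (/16)


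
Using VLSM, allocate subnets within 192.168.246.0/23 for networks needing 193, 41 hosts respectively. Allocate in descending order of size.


193 hosts -> /24 (254 usable): 192.168.246.0/24
41 hosts -> /26 (62 usable): 192.168.247.0/26
Allocation: 192.168.246.0/24 (193 hosts, 254 usable); 192.168.247.0/26 (41 hosts, 62 usable)


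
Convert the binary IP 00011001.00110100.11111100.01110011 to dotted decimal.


00011001 = 25
00110100 = 52
11111100 = 252
01110011 = 115
IP: 25.52.252.115


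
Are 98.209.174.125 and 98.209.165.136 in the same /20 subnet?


Mask: 255.255.240.0
98.209.174.125 AND mask = 98.209.160.0
98.209.165.136 AND mask = 98.209.160.0
Yes, same subnet (98.209.160.0)


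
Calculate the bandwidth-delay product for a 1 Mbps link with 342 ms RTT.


BDP = bandwidth * RTT
= 1 Mbps * 342 ms
= 1 * 1e6 * 342 / 1000 bits
= 342000 bits
= 42750 bytes
= 41.748 KB
BDP = 342000 bits (42750 bytes)


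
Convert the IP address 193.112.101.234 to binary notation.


193 = 11000001
112 = 01110000
101 = 01100101
234 = 11101010
Binary: 11000001.01110000.01100101.11101010


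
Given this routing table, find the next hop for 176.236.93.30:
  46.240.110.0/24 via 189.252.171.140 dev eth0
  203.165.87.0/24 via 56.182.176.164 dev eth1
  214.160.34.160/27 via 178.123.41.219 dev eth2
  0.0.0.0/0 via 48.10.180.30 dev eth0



Longest prefix match for 176.236.93.30:
  /24 46.240.110.0: no
  /24 203.165.87.0: no
  /27 214.160.34.160: no
  /0 0.0.0.0: MATCH
Selected: next-hop 48.10.180.30 via eth0 (matched /0)


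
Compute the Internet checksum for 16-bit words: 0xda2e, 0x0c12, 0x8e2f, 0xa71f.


Sum all words (with carry folding):
+ 0xda2e = 0xda2e
+ 0x0c12 = 0xe640
+ 0x8e2f = 0x7470
+ 0xa71f = 0x1b90
One's complement: ~0x1b90
Checksum = 0xe46f


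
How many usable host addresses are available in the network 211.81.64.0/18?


Host bits = 32 - 18 = 14
Total addresses = 2^14 = 16384
Usable = total - 2 (network and broadcast)
Usable hosts: 16382


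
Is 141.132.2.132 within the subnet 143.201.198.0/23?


Subnet network: 143.201.198.0
Test IP AND mask: 141.132.2.0
No, 141.132.2.132 is not in 143.201.198.0/23


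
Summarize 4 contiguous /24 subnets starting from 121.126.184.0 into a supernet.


Original prefix: /24
Number of subnets: 4 = 2^2
New prefix = 24 - 2 = 22
Supernet: 121.126.184.0/22


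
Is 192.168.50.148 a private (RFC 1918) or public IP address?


RFC 1918 private ranges:
  10.0.0.0/8 (10.0.0.0 - 10.255.255.255)
  172.16.0.0/12 (172.16.0.0 - 172.31.255.255)
  192.168.0.0/16 (192.168.0.0 - 192.168.255.255)
Private (in 192.168.0.0/16)


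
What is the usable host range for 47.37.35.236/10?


Network: 47.0.0.0
Broadcast: 47.63.255.255
First usable = network + 1
Last usable = broadcast - 1
Range: 47.0.0.1 to 47.63.255.254


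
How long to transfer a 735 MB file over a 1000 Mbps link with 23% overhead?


Effective throughput = 1000 * (1 - 23/100) = 770 Mbps
File size in Mb = 735 * 8 = 5880 Mb
Time = 5880 / 770
Time = 7.6364 seconds


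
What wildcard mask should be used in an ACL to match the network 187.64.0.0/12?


Subnet mask: 255.240.0.0
Wildcard = 255.255.255.255 - subnet mask
255 - 255 = 0
255 - 240 = 15
255 - 0 = 255
255 - 0 = 255
Wildcard: 0.15.255.255


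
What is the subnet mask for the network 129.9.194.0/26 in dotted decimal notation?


/26 means 26 network bits, 6 host bits
Binary: 11111111111111111111111111000000
Mask: 255.255.255.192


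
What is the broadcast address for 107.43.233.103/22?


Network: 107.43.232.0/22
Host bits = 10
Set all host bits to 1:
Broadcast: 107.43.235.255


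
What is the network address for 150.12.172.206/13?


IP:   10010110.00001100.10101100.11001110
Mask: 11111111.11111000.00000000.00000000
AND operation:
Net:  10010110.00001000.00000000.00000000
Network: 150.8.0.0/13


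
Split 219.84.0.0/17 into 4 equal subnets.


New prefix = 17 + 2 = 19
Each subnet has 8192 addresses
  219.84.0.0/19
  219.84.32.0/19
  219.84.64.0/19
  219.84.96.0/19
Subnets: 219.84.0.0/19, 219.84.32.0/19, 219.84.64.0/19, 219.84.96.0/19


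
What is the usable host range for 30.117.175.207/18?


Network: 30.117.128.0
Broadcast: 30.117.191.255
First usable = network + 1
Last usable = broadcast - 1
Range: 30.117.128.1 to 30.117.191.254


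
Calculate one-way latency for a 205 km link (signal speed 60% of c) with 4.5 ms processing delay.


Speed = 0.6 * 3e5 km/s = 180000 km/s
Propagation delay = 205 / 180000 = 0.0011 s = 1.1389 ms
Processing delay = 4.5 ms
Total one-way latency = 5.6389 ms


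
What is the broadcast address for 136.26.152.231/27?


Network: 136.26.152.224/27
Host bits = 5
Set all host bits to 1:
Broadcast: 136.26.152.255


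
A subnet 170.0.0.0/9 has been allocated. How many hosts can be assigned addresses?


Host bits = 32 - 9 = 23
Total addresses = 2^23 = 8388608
Usable = total - 2 (network and broadcast)
Usable hosts: 8388606


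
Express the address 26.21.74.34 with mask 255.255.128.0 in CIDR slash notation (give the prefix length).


Binary: 11111111.11111111.10000000.00000000
Count leading 1s
Prefix: /17


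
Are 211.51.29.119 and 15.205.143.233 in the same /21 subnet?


Mask: 255.255.248.0
211.51.29.119 AND mask = 211.51.24.0
15.205.143.233 AND mask = 15.205.136.0
No, different subnets (211.51.24.0 vs 15.205.136.0)


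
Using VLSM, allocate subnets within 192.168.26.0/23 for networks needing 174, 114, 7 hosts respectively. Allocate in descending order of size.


174 hosts -> /24 (254 usable): 192.168.26.0/24
114 hosts -> /25 (126 usable): 192.168.27.0/25
7 hosts -> /28 (14 usable): 192.168.27.128/28
Allocation: 192.168.26.0/24 (174 hosts, 254 usable); 192.168.27.0/25 (114 hosts, 126 usable); 192.168.27.128/28 (7 hosts, 14 usable)


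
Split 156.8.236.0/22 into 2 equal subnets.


New prefix = 22 + 1 = 23
Each subnet has 512 addresses
  156.8.236.0/23
  156.8.238.0/23
Subnets: 156.8.236.0/23, 156.8.238.0/23


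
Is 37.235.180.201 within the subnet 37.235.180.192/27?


Subnet network: 37.235.180.192
Test IP AND mask: 37.235.180.192
Yes, 37.235.180.201 is in 37.235.180.192/27


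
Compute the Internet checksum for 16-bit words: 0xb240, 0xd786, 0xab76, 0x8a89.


Sum all words (with carry folding):
+ 0xb240 = 0xb240
+ 0xd786 = 0x89c7
+ 0xab76 = 0x353e
+ 0x8a89 = 0xbfc7
One's complement: ~0xbfc7
Checksum = 0x4038


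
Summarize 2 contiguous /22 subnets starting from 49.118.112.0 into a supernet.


Original prefix: /22
Number of subnets: 2 = 2^1
New prefix = 22 - 1 = 21
Supernet: 49.118.112.0/21


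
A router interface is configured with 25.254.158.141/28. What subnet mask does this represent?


/28 means 28 network bits, 4 host bits
Binary: 11111111111111111111111111110000
Mask: 255.255.255.240


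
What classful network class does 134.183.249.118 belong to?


First octet: 134
Binary: 10000110
10xxxxxx -> Class B (128-191)
Class B, default mask 255.255.0.0 (/16)


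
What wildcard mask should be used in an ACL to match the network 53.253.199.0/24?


Subnet mask: 255.255.255.0
Wildcard = 255.255.255.255 - subnet mask
255 - 255 = 0
255 - 255 = 0
255 - 255 = 0
255 - 0 = 255
Wildcard: 0.0.0.255


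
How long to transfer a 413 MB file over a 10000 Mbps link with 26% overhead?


Effective throughput = 10000 * (1 - 26/100) = 7400 Mbps
File size in Mb = 413 * 8 = 3304 Mb
Time = 3304 / 7400
Time = 0.4465 seconds


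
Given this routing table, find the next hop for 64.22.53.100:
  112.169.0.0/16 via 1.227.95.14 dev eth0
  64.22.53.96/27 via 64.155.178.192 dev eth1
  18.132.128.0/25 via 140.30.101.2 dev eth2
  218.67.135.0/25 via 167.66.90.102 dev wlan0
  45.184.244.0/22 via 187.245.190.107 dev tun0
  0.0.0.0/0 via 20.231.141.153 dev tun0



Longest prefix match for 64.22.53.100:
  /16 112.169.0.0: no
  /27 64.22.53.96: MATCH
  /25 18.132.128.0: no
  /25 218.67.135.0: no
  /22 45.184.244.0: no
  /0 0.0.0.0: MATCH
Selected: next-hop 64.155.178.192 via eth1 (matched /27)


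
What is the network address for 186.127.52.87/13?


IP:   10111010.01111111.00110100.01010111
Mask: 11111111.11111000.00000000.00000000
AND operation:
Net:  10111010.01111000.00000000.00000000
Network: 186.120.0.0/13


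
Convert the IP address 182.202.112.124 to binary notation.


182 = 10110110
202 = 11001010
112 = 01110000
124 = 01111100
Binary: 10110110.11001010.01110000.01111100


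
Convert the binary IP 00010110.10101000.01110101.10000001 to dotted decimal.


00010110 = 22
10101000 = 168
01110101 = 117
10000001 = 129
IP: 22.168.117.129


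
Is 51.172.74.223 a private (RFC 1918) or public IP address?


RFC 1918 private ranges:
  10.0.0.0/8 (10.0.0.0 - 10.255.255.255)
  172.16.0.0/12 (172.16.0.0 - 172.31.255.255)
  192.168.0.0/16 (192.168.0.0 - 192.168.255.255)
Public (not in any RFC 1918 range)


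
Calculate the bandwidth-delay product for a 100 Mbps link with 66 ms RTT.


BDP = bandwidth * RTT
= 100 Mbps * 66 ms
= 100 * 1e6 * 66 / 1000 bits
= 6600000 bits
= 825000 bytes
= 805.6641 KB
BDP = 6600000 bits (825000 bytes)


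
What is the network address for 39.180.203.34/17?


IP:   00100111.10110100.11001011.00100010
Mask: 11111111.11111111.10000000.00000000
AND operation:
Net:  00100111.10110100.10000000.00000000
Network: 39.180.128.0/17


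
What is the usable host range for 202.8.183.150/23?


Network: 202.8.182.0
Broadcast: 202.8.183.255
First usable = network + 1
Last usable = broadcast - 1
Range: 202.8.182.1 to 202.8.183.254


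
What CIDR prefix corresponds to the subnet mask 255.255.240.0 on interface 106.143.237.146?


Binary: 11111111.11111111.11110000.00000000
Count leading 1s
Prefix: /20


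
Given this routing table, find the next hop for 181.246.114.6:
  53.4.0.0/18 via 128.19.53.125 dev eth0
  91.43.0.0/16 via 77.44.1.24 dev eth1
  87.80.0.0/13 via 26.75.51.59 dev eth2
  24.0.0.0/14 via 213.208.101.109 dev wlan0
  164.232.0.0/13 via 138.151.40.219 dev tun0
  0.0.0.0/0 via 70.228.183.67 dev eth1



Longest prefix match for 181.246.114.6:
  /18 53.4.0.0: no
  /16 91.43.0.0: no
  /13 87.80.0.0: no
  /14 24.0.0.0: no
  /13 164.232.0.0: no
  /0 0.0.0.0: MATCH
Selected: next-hop 70.228.183.67 via eth1 (matched /0)


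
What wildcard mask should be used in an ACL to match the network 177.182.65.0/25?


Subnet mask: 255.255.255.128
Wildcard = 255.255.255.255 - subnet mask
255 - 255 = 0
255 - 255 = 0
255 - 255 = 0
255 - 128 = 127
Wildcard: 0.0.0.127


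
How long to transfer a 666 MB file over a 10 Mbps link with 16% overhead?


Effective throughput = 10 * (1 - 16/100) = 8.4 Mbps
File size in Mb = 666 * 8 = 5328 Mb
Time = 5328 / 8.4
Time = 634.2857 seconds


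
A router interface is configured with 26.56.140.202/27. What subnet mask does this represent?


/27 means 27 network bits, 5 host bits
Binary: 11111111111111111111111111100000
Mask: 255.255.255.224


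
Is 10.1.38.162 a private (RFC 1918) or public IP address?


RFC 1918 private ranges:
  10.0.0.0/8 (10.0.0.0 - 10.255.255.255)
  172.16.0.0/12 (172.16.0.0 - 172.31.255.255)
  192.168.0.0/16 (192.168.0.0 - 192.168.255.255)
Private (in 10.0.0.0/8)


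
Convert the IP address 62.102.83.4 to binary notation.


62 = 00111110
102 = 01100110
83 = 01010011
4 = 00000100
Binary: 00111110.01100110.01010011.00000100


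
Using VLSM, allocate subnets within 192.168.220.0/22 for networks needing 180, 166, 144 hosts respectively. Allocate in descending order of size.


180 hosts -> /24 (254 usable): 192.168.220.0/24
166 hosts -> /24 (254 usable): 192.168.221.0/24
144 hosts -> /24 (254 usable): 192.168.222.0/24
Allocation: 192.168.220.0/24 (180 hosts, 254 usable); 192.168.221.0/24 (166 hosts, 254 usable); 192.168.222.0/24 (144 hosts, 254 usable)


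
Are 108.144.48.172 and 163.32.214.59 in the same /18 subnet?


Mask: 255.255.192.0
108.144.48.172 AND mask = 108.144.0.0
163.32.214.59 AND mask = 163.32.192.0
No, different subnets (108.144.0.0 vs 163.32.192.0)


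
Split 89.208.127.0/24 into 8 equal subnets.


New prefix = 24 + 3 = 27
Each subnet has 32 addresses
  89.208.127.0/27
  89.208.127.32/27
  89.208.127.64/27
  89.208.127.96/27
  89.208.127.128/27
  89.208.127.160/27
  89.208.127.192/27
  89.208.127.224/27
Subnets: 89.208.127.0/27, 89.208.127.32/27, 89.208.127.64/27, 89.208.127.96/27, 89.208.127.128/27, 89.208.127.160/27, 89.208.127.192/27, 89.208.127.224/27


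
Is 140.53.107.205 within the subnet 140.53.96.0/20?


Subnet network: 140.53.96.0
Test IP AND mask: 140.53.96.0
Yes, 140.53.107.205 is in 140.53.96.0/20


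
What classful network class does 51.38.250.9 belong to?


First octet: 51
Binary: 00110011
0xxxxxxx -> Class A (1-126)
Class A, default mask 255.0.0.0 (/8)


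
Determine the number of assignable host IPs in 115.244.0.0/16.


Host bits = 32 - 16 = 16
Total addresses = 2^16 = 65536
Usable = total - 2 (network and broadcast)
Usable hosts: 65534


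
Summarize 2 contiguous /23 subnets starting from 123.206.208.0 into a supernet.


Original prefix: /23
Number of subnets: 2 = 2^1
New prefix = 23 - 1 = 22
Supernet: 123.206.208.0/22


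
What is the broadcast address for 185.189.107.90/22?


Network: 185.189.104.0/22
Host bits = 10
Set all host bits to 1:
Broadcast: 185.189.107.255


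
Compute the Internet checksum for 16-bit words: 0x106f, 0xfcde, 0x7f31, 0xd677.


Sum all words (with carry folding):
+ 0x106f = 0x106f
+ 0xfcde = 0x0d4e
+ 0x7f31 = 0x8c7f
+ 0xd677 = 0x62f7
One's complement: ~0x62f7
Checksum = 0x9d08


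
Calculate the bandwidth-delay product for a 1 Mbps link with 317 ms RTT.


BDP = bandwidth * RTT
= 1 Mbps * 317 ms
= 1 * 1e6 * 317 / 1000 bits
= 317000 bits
= 39625 bytes
= 38.6963 KB
BDP = 317000 bits (39625 bytes)


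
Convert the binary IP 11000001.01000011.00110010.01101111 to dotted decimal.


11000001 = 193
01000011 = 67
00110010 = 50
01101111 = 111
IP: 193.67.50.111


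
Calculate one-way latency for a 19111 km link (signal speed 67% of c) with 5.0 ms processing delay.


Speed = 0.67 * 3e5 km/s = 201000 km/s
Propagation delay = 19111 / 201000 = 0.0951 s = 95.0796 ms
Processing delay = 5.0 ms
Total one-way latency = 100.0796 ms


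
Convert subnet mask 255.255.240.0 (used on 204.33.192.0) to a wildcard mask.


Subnet mask: 255.255.240.0
Wildcard = 255.255.255.255 - subnet mask
255 - 255 = 0
255 - 255 = 0
255 - 240 = 15
255 - 0 = 255
Wildcard: 0.0.15.255


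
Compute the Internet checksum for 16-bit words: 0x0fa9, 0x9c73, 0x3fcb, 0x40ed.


Sum all words (with carry folding):
+ 0x0fa9 = 0x0fa9
+ 0x9c73 = 0xac1c
+ 0x3fcb = 0xebe7
+ 0x40ed = 0x2cd5
One's complement: ~0x2cd5
Checksum = 0xd32a


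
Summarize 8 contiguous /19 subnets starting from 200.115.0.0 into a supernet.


Original prefix: /19
Number of subnets: 8 = 2^3
New prefix = 19 - 3 = 16
Supernet: 200.115.0.0/16


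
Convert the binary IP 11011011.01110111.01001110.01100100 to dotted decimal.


11011011 = 219
01110111 = 119
01001110 = 78
01100100 = 100
IP: 219.119.78.100


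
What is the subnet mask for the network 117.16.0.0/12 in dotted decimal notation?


/12 means 12 network bits, 20 host bits
Binary: 11111111111100000000000000000000
Mask: 255.240.0.0


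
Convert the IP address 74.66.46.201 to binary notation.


74 = 01001010
66 = 01000010
46 = 00101110
201 = 11001001
Binary: 01001010.01000010.00101110.11001001


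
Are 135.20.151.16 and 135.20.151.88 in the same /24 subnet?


Mask: 255.255.255.0
135.20.151.16 AND mask = 135.20.151.0
135.20.151.88 AND mask = 135.20.151.0
Yes, same subnet (135.20.151.0)


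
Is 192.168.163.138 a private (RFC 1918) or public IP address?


RFC 1918 private ranges:
  10.0.0.0/8 (10.0.0.0 - 10.255.255.255)
  172.16.0.0/12 (172.16.0.0 - 172.31.255.255)
  192.168.0.0/16 (192.168.0.0 - 192.168.255.255)
Private (in 192.168.0.0/16)


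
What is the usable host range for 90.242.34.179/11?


Network: 90.224.0.0
Broadcast: 90.255.255.255
First usable = network + 1
Last usable = broadcast - 1
Range: 90.224.0.1 to 90.255.255.254


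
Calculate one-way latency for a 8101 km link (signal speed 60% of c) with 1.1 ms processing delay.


Speed = 0.6 * 3e5 km/s = 180000 km/s
Propagation delay = 8101 / 180000 = 0.045 s = 45.0056 ms
Processing delay = 1.1 ms
Total one-way latency = 46.1056 ms


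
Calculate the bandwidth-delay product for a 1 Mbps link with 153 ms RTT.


BDP = bandwidth * RTT
= 1 Mbps * 153 ms
= 1 * 1e6 * 153 / 1000 bits
= 153000 bits
= 19125 bytes
= 18.6768 KB
BDP = 153000 bits (19125 bytes)


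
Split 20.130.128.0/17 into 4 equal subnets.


New prefix = 17 + 2 = 19
Each subnet has 8192 addresses
  20.130.128.0/19
  20.130.160.0/19
  20.130.192.0/19
  20.130.224.0/19
Subnets: 20.130.128.0/19, 20.130.160.0/19, 20.130.192.0/19, 20.130.224.0/19


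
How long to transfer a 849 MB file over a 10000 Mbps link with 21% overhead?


Effective throughput = 10000 * (1 - 21/100) = 7900 Mbps
File size in Mb = 849 * 8 = 6792 Mb
Time = 6792 / 7900
Time = 0.8597 seconds


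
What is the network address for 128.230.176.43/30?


IP:   10000000.11100110.10110000.00101011
Mask: 11111111.11111111.11111111.11111100
AND operation:
Net:  10000000.11100110.10110000.00101000
Network: 128.230.176.40/30


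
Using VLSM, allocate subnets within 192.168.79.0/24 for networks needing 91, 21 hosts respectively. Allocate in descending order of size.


91 hosts -> /25 (126 usable): 192.168.79.0/25
21 hosts -> /27 (30 usable): 192.168.79.128/27
Allocation: 192.168.79.0/25 (91 hosts, 126 usable); 192.168.79.128/27 (21 hosts, 30 usable)


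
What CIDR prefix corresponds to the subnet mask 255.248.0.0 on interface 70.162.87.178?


Binary: 11111111.11111000.00000000.00000000
Count leading 1s
Prefix: /13


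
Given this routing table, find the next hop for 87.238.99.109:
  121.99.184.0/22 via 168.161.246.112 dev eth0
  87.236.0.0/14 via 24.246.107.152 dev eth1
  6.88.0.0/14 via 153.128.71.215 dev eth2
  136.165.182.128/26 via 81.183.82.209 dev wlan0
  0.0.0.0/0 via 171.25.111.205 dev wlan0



Longest prefix match for 87.238.99.109:
  /22 121.99.184.0: no
  /14 87.236.0.0: MATCH
  /14 6.88.0.0: no
  /26 136.165.182.128: no
  /0 0.0.0.0: MATCH
Selected: next-hop 24.246.107.152 via eth1 (matched /14)


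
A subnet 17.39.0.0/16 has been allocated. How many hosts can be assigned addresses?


Host bits = 32 - 16 = 16
Total addresses = 2^16 = 65536
Usable = total - 2 (network and broadcast)
Usable hosts: 65534


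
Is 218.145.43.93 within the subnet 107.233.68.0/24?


Subnet network: 107.233.68.0
Test IP AND mask: 218.145.43.0
No, 218.145.43.93 is not in 107.233.68.0/24


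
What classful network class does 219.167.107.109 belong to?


First octet: 219
Binary: 11011011
110xxxxx -> Class C (192-223)
Class C, default mask 255.255.255.0 (/24)


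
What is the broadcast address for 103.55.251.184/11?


Network: 103.32.0.0/11
Host bits = 21
Set all host bits to 1:
Broadcast: 103.63.255.255


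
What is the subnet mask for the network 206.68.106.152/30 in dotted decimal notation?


/30 means 30 network bits, 2 host bits
Binary: 11111111111111111111111111111100
Mask: 255.255.255.252


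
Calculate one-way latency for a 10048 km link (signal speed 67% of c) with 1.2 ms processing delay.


Speed = 0.67 * 3e5 km/s = 201000 km/s
Propagation delay = 10048 / 201000 = 0.05 s = 49.99 ms
Processing delay = 1.2 ms
Total one-way latency = 51.19 ms


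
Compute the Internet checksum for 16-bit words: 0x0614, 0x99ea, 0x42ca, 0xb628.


Sum all words (with carry folding):
+ 0x0614 = 0x0614
+ 0x99ea = 0x9ffe
+ 0x42ca = 0xe2c8
+ 0xb628 = 0x98f1
One's complement: ~0x98f1
Checksum = 0x670e


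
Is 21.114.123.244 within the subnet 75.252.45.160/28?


Subnet network: 75.252.45.160
Test IP AND mask: 21.114.123.240
No, 21.114.123.244 is not in 75.252.45.160/28


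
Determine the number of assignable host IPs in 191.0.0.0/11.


Host bits = 32 - 11 = 21
Total addresses = 2^21 = 2097152
Usable = total - 2 (network and broadcast)
Usable hosts: 2097150


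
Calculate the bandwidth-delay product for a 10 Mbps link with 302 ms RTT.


BDP = bandwidth * RTT
= 10 Mbps * 302 ms
= 10 * 1e6 * 302 / 1000 bits
= 3020000 bits
= 377500 bytes
= 368.6523 KB
BDP = 3020000 bits (377500 bytes)


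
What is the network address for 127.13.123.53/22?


IP:   01111111.00001101.01111011.00110101
Mask: 11111111.11111111.11111100.00000000
AND operation:
Net:  01111111.00001101.01111000.00000000
Network: 127.13.120.0/22


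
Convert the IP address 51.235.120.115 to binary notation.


51 = 00110011
235 = 11101011
120 = 01111000
115 = 01110011
Binary: 00110011.11101011.01111000.01110011


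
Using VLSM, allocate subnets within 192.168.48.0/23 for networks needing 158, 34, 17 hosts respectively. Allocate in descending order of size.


158 hosts -> /24 (254 usable): 192.168.48.0/24
34 hosts -> /26 (62 usable): 192.168.49.0/26
17 hosts -> /27 (30 usable): 192.168.49.64/27
Allocation: 192.168.48.0/24 (158 hosts, 254 usable); 192.168.49.0/26 (34 hosts, 62 usable); 192.168.49.64/27 (17 hosts, 30 usable)


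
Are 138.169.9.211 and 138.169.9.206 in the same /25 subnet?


Mask: 255.255.255.128
138.169.9.211 AND mask = 138.169.9.128
138.169.9.206 AND mask = 138.169.9.128
Yes, same subnet (138.169.9.128)


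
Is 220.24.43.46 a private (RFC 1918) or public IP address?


RFC 1918 private ranges:
  10.0.0.0/8 (10.0.0.0 - 10.255.255.255)
  172.16.0.0/12 (172.16.0.0 - 172.31.255.255)
  192.168.0.0/16 (192.168.0.0 - 192.168.255.255)
Public (not in any RFC 1918 range)


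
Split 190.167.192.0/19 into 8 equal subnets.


New prefix = 19 + 3 = 22
Each subnet has 1024 addresses
  190.167.192.0/22
  190.167.196.0/22
  190.167.200.0/22
  190.167.204.0/22
  190.167.208.0/22
  190.167.212.0/22
  190.167.216.0/22
  190.167.220.0/22
Subnets: 190.167.192.0/22, 190.167.196.0/22, 190.167.200.0/22, 190.167.204.0/22, 190.167.208.0/22, 190.167.212.0/22, 190.167.216.0/22, 190.167.220.0/22


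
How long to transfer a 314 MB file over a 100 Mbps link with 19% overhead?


Effective throughput = 100 * (1 - 19/100) = 81 Mbps
File size in Mb = 314 * 8 = 2512 Mb
Time = 2512 / 81
Time = 31.0123 seconds


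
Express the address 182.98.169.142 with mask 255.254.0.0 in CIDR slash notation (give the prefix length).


Binary: 11111111.11111110.00000000.00000000
Count leading 1s
Prefix: /15


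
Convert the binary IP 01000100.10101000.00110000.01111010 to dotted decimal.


01000100 = 68
10101000 = 168
00110000 = 48
01111010 = 122
IP: 68.168.48.122


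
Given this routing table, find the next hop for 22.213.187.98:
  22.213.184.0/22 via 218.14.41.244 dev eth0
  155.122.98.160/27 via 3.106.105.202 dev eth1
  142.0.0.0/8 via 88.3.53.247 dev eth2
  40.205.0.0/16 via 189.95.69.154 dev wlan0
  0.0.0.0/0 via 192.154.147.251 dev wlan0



Longest prefix match for 22.213.187.98:
  /22 22.213.184.0: MATCH
  /27 155.122.98.160: no
  /8 142.0.0.0: no
  /16 40.205.0.0: no
  /0 0.0.0.0: MATCH
Selected: next-hop 218.14.41.244 via eth0 (matched /22)


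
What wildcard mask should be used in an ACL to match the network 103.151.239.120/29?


Subnet mask: 255.255.255.248
Wildcard = 255.255.255.255 - subnet mask
255 - 255 = 0
255 - 255 = 0
255 - 255 = 0
255 - 248 = 7
Wildcard: 0.0.0.7


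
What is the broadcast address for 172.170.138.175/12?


Network: 172.160.0.0/12
Host bits = 20
Set all host bits to 1:
Broadcast: 172.175.255.255


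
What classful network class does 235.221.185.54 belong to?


First octet: 235
Binary: 11101011
1110xxxx -> Class D (224-239)
Class D (multicast), default mask N/A


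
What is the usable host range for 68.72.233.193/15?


Network: 68.72.0.0
Broadcast: 68.73.255.255
First usable = network + 1
Last usable = broadcast - 1
Range: 68.72.0.1 to 68.73.255.254


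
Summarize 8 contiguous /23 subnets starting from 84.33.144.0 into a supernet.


Original prefix: /23
Number of subnets: 8 = 2^3
New prefix = 23 - 3 = 20
Supernet: 84.33.144.0/20


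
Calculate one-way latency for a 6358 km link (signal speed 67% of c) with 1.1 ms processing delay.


Speed = 0.67 * 3e5 km/s = 201000 km/s
Propagation delay = 6358 / 201000 = 0.0316 s = 31.6318 ms
Processing delay = 1.1 ms
Total one-way latency = 32.7318 ms


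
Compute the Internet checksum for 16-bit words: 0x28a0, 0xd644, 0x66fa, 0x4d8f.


Sum all words (with carry folding):
+ 0x28a0 = 0x28a0
+ 0xd644 = 0xfee4
+ 0x66fa = 0x65df
+ 0x4d8f = 0xb36e
One's complement: ~0xb36e
Checksum = 0x4c91


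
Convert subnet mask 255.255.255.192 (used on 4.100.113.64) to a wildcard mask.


Subnet mask: 255.255.255.192
Wildcard = 255.255.255.255 - subnet mask
255 - 255 = 0
255 - 255 = 0
255 - 255 = 0
255 - 192 = 63
Wildcard: 0.0.0.63


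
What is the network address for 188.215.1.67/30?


IP:   10111100.11010111.00000001.01000011
Mask: 11111111.11111111.11111111.11111100
AND operation:
Net:  10111100.11010111.00000001.01000000
Network: 188.215.1.64/30
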